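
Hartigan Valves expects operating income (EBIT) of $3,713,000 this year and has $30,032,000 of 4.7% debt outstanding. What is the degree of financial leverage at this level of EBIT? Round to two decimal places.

1.61

Interest = $1,411,504.00.
DFL = EBIT ÷ (EBIT − I) = $3,713,000 ÷ ($3,713,000 − $1,411,504.00) = $3,713,000 ÷ $2,301,496.00 = 1.6133.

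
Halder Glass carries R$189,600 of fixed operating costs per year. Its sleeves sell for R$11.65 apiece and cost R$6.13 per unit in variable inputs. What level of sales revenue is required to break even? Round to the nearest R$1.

R$400,152

Contribution margin per unit = R$11.65 − R$6.13 = R$5.52, a CM ratio of R$5.52 ÷ R$11.65 = 0.4738.
Break-even revenue = fixed costs × price ÷ CM = R$189,600 × R$11.65 ÷ R$5.52 = R$400,152.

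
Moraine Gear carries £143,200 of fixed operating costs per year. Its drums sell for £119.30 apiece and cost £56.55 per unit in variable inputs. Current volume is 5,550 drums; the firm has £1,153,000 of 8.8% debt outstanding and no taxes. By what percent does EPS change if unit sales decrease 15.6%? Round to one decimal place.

-52.4%

Total contribution margin = 5,550 × £62.75 = £348,262.50.
EBIT = £348,262.50 − £143,200 = £205,062.50.
Interest = £101,464.00, so EBIT − I = £103,598.50.
DCL = total CM / (EBIT − I) = £348,262.50 / £103,598.50 = 3.3617.
EPS therefore changes by 3.3617 × (-15.6%) = -52.4%.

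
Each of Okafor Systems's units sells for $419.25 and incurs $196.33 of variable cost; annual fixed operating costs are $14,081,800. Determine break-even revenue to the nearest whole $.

CM per unit = $419.25 − $196.33 = $222.92; CM ratio = $222.92 / $419.25 = 0.5317.
Break-even sales = FC ÷ CM ratio = $14,081,800 × $419.25 / $222.92 = $26,483,916.

$26,483,916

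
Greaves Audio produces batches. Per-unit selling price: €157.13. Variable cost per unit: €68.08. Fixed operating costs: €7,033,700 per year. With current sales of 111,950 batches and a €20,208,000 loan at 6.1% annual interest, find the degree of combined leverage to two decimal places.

5.85

Contribution at this volume is 111,950 × €89.05 = €9,969,147.50.
Subtracting fixed costs: EBIT = €9,969,147.50 − €7,033,700 = €2,935,447.50. Interest = €1,232,688.00.
DOL = €9,969,147.50 ÷ €2,935,447.50 = 3.3961; DFL = €2,935,447.50 ÷ €1,702,759.50 = 1.7239.
Combined leverage = 3.3961 × 1.7239 = 5.8545.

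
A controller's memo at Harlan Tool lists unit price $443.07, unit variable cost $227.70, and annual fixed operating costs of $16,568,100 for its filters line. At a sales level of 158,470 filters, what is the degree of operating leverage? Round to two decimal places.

1.94

Total contribution margin = 158,470 × $215.37 = $34,129,683.90.
Subtracting fixed costs: EBIT = $34,129,683.90 − $16,568,100 = $17,561,583.90.
DOL = contribution ÷ EBIT = $34,129,683.90 ÷ $17,561,583.90 = 1.9434.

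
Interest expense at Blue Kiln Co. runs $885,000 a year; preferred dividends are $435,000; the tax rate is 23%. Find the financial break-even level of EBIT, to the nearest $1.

$1,449,935

Preferred dividends are paid after tax, so their pre-tax equivalent is $435,000 ÷ (1 − 0.23) = $564,935.06.
Financial break-even EBIT = interest + D_p ÷ (1 − t) = $885,000 + $564,935.06 = $1,449,935.06.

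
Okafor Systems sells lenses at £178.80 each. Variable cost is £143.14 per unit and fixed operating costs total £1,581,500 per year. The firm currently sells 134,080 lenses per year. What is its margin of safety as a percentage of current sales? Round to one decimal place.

66.9%

Each unit contributes £178.80 − £143.14 = £35.66. Break-even units = £1,581,500 ÷ £35.66 = 44,349.41; break-even revenue = 44,349.41 × £178.80 = £7,929,674.71.
Actual sales revenue = 134,080 × £178.80 = £23,973,504.00.
Margin of safety = (£23,973,504.00 − £7,929,674.71) ÷ £23,973,504.00 = 66.9%.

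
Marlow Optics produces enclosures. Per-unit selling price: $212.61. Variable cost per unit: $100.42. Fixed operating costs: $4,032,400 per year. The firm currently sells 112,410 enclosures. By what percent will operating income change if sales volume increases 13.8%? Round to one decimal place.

At 112,410 units, contribution = 112,410 × $112.19 = $12,611,277.90.
EBIT = $12,611,277.90 − $4,032,400 = $8,578,877.90.
DOL = contribution ÷ EBIT = $12,611,277.90 ÷ $8,578,877.90 = 1.4700.
%ΔEBIT = DOL × %ΔSales = 1.4700 × +13.8% = +20.3%.

+20.3%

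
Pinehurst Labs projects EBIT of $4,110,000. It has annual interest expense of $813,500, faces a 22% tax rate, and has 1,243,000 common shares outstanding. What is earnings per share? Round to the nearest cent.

Pre-tax income = $4,110,000 − $813,500.00 = $3,296,500.00.
After tax at 22%: net income = $3,296,500.00 × 0.78 = $2,571,270.00.
EPS = $2,571,270.00 ÷ 1,243,000 = $2.07.

$2.07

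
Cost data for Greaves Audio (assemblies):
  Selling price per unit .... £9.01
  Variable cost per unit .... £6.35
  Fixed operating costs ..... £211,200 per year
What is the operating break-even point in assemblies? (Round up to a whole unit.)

Each unit contributes £9.01 − £6.35 = £2.66.
Break-even Q = £211,200 / £2.66 = 79,398.50 → 79,399 assemblies.

79,399 assemblies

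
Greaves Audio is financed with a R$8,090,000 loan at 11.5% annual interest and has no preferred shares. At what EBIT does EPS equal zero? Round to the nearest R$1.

R$930,350

Annual interest = 11.5% × R$8,090,000 = R$930,350.00.
With no preferred dividends, EPS = 0 when EBIT exactly covers interest, so the financial break-even EBIT is R$930,350.00.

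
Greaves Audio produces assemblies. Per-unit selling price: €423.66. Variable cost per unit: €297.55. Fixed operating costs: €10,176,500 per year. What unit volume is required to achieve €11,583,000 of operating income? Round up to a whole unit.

172,544 assemblies

Unit CM = price − variable cost = €423.66 − €297.55 = €126.11.
Units = (FC + target) / CM = (€10,176,500 + €11,583,000) / €126.11 = 172,543.81, so 172,544 assemblies.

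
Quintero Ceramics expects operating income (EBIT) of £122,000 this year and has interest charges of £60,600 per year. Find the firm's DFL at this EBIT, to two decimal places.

Interest = £60,600.00.
DFL = EBIT ÷ (EBIT − I) = £122,000 ÷ (£122,000 − £60,600.00) = £122,000 ÷ £61,400.00 = 1.9870.

1.99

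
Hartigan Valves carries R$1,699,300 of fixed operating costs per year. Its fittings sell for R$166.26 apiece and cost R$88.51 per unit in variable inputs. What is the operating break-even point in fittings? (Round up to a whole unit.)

Each unit contributes R$166.26 − R$88.51 = R$77.75.
Units to break even: R$1,699,300 ÷ R$77.75 = 21,855.95, rounded up to 21,856.

21,856 fittings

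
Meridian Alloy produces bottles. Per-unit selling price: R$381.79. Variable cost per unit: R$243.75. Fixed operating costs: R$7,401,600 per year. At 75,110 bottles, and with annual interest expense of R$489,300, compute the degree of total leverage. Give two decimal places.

4.19

At 75,110 units, contribution = 75,110 × R$138.04 = R$10,368,184.40.
EBIT = R$10,368,184.40 − R$7,401,600 = R$2,966,584.40. Interest = R$489,300.00.
DOL = R$10,368,184.40 ÷ R$2,966,584.40 = 3.4950; DFL = R$2,966,584.40 ÷ R$2,477,284.40 = 1.1975.
Combined leverage = 3.4950 × 1.1975 = 4.1853.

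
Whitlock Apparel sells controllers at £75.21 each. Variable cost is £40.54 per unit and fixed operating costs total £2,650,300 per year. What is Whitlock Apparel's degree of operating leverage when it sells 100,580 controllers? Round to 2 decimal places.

Contribution at this volume is 100,580 × £34.67 = £3,487,108.60.
Operating income = contribution − fixed costs = £3,487,108.60 − £2,650,300 = £836,808.60.
DOL = contribution ÷ EBIT = £3,487,108.60 ÷ £836,808.60 = 4.1672.

4.17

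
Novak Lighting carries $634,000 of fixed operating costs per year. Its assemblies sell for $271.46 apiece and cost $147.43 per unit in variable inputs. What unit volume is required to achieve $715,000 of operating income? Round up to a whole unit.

Each unit contributes $271.46 − $147.43 = $124.03.
Units = (FC + target) / CM = ($634,000 + $715,000) / $124.03 = 10,876.40, so 10,877 assemblies.

10,877 assemblies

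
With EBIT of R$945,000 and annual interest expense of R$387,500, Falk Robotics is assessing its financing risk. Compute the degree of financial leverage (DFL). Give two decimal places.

Annual interest charges come to R$387,500.00.
DFL = EBIT ÷ (EBIT − I) = R$945,000 ÷ (R$945,000 − R$387,500.00) = R$945,000 ÷ R$557,500.00 = 1.6951.

1.70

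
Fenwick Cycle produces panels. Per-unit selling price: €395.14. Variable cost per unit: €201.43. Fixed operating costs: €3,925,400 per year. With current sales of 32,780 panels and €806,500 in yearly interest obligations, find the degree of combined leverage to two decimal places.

3.92

Total contribution margin = 32,780 × €193.71 = €6,349,813.80.
EBIT = €6,349,813.80 − €3,925,400 = €2,424,413.80. Interest = €806,500.00.
DOL = €6,349,813.80 ÷ €2,424,413.80 = 2.6191; DFL = €2,424,413.80 ÷ €1,617,913.80 = 1.4985.
DCL = DOL × DFL = 2.6191 × 1.4985 = 3.9247.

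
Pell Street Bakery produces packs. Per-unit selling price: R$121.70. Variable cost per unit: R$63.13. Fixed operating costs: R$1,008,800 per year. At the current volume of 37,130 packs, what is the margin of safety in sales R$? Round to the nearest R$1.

R$2,422,580

Each unit contributes R$121.70 − R$63.13 = R$58.57. Break-even units = R$1,008,800 ÷ R$58.57 = 17,223.83; break-even revenue = 17,223.83 × R$121.70 = R$2,096,140.69.
Actual sales revenue = 37,130 × R$121.70 = R$4,518,721.00.
Margin of safety = R$4,518,721.00 − R$2,096,140.69 = R$2,422,580.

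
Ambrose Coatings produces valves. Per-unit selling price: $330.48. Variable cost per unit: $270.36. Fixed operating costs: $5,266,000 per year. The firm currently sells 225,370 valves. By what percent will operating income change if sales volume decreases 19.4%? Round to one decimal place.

Total contribution margin = 225,370 × $60.12 = $13,549,244.40.
Operating income = contribution − fixed costs = $13,549,244.40 − $5,266,000 = $8,283,244.40.
So DOL = total CM / EBIT = $13,549,244.40 / $8,283,244.40 = 1.6357.
Operating income changes by 1.6357 × -19.4% = -31.7%.

-31.7%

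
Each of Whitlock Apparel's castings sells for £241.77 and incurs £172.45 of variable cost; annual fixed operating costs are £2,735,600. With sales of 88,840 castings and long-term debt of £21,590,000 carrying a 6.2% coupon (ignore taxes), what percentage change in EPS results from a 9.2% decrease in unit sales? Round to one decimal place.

Contribution at this volume is 88,840 × £69.32 = £6,158,388.80.
Operating income = contribution − fixed costs = £6,158,388.80 − £2,735,600 = £3,422,788.80.
Interest = £1,338,580.00, so EBIT − I = £2,084,208.80.
Degree of combined leverage = contribution ÷ (EBIT − I) = £6,158,388.80 ÷ £2,084,208.80 = 2.9548.
%ΔEPS = DCL × %ΔSales = 2.9548 × -9.2% = -27.2%.

-27.2%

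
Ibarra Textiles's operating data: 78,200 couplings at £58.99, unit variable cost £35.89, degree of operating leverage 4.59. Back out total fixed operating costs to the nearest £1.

£1,412,864

Contribution at this volume is 78,200 × £23.10 = £1,806,420.00.
DOL = contribution / EBIT, so EBIT = £1,806,420.00 / 4.59 = £393,555.56.
And FC = contribution − EBIT = £1,806,420.00 − £393,555.56 = £1,412,864.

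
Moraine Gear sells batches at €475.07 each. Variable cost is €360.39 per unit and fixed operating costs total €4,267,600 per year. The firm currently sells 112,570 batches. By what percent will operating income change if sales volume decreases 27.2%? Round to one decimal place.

-40.6%

Contribution at this volume is 112,570 × €114.68 = €12,909,527.60.
Operating income = contribution − fixed costs = €12,909,527.60 − €4,267,600 = €8,641,927.60.
DOL = contribution ÷ EBIT = €12,909,527.60 ÷ €8,641,927.60 = 1.4938.
Operating income changes by 1.4938 × -27.2% = -40.6%.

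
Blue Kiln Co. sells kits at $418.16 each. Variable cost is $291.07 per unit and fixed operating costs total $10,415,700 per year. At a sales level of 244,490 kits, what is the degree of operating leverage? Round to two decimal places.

1.50

Contribution at this volume is 244,490 × $127.09 = $31,072,234.10.
Operating income = contribution − fixed costs = $31,072,234.10 − $10,415,700 = $20,656,534.10.
DOL = contribution ÷ EBIT = $31,072,234.10 ÷ $20,656,534.10 = 1.5042.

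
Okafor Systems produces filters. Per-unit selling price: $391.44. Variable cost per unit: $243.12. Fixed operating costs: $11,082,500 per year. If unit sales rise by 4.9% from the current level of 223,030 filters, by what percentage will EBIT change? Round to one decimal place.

+7.4%

Total contribution margin = 223,030 × $148.32 = $33,079,809.60.
Subtracting fixed costs: EBIT = $33,079,809.60 − $11,082,500 = $21,997,309.60.
DOL = contribution ÷ EBIT = $33,079,809.60 ÷ $21,997,309.60 = 1.5038.
So EBIT moves 1.5038 × (+4.9%) = +7.4%.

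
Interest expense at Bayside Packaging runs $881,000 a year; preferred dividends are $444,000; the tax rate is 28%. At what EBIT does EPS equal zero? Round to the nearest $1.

$1,497,667

Grossing the preferred dividend up to pre-tax terms: $444,000 / (1 − 0.28) = $616,666.67.
EPS = 0 when EBIT covers interest plus the pre-tax preferred burden: $881,000 + $616,666.67 = $1,497,666.67.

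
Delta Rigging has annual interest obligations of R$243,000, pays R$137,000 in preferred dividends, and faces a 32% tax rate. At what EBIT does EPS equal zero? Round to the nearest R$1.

R$444,471

Preferred dividends are paid after tax, so their pre-tax equivalent is R$137,000 ÷ (1 − 0.32) = R$201,470.59.
EPS = 0 when EBIT covers interest plus the pre-tax preferred burden: R$243,000 + R$201,470.59 = R$444,470.59.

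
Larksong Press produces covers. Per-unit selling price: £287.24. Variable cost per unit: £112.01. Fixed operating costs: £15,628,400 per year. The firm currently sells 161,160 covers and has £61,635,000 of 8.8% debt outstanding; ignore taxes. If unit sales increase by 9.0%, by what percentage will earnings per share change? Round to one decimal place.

At 161,160 units, contribution = 161,160 × £175.23 = £28,240,066.80.
EBIT = £28,240,066.80 − £15,628,400 = £12,611,666.80.
After interest of £5,423,880.00, pre-tax earnings = £7,187,786.80.
Degree of combined leverage = contribution ÷ (EBIT − I) = £28,240,066.80 ÷ £7,187,786.80 = 3.9289.
EPS therefore changes by 3.9289 × (+9.0%) = +35.4%.

+35.4%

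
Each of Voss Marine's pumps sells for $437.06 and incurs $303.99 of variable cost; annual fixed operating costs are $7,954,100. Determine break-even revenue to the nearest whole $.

$26,124,738

Contribution margin per unit = $437.06 − $303.99 = $133.07, a CM ratio of $133.07 ÷ $437.06 = 0.3045.
Break-even sales = FC ÷ CM ratio = $7,954,100 × $437.06 / $133.07 = $26,124,738.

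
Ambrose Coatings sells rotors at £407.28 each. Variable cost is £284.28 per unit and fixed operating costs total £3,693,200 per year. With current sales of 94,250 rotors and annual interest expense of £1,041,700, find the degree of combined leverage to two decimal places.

1.69

At 94,250 units, contribution = 94,250 × £123.00 = £11,592,750.00.
EBIT = £11,592,750.00 − £3,693,200 = £7,899,550.00. Interest = £1,041,700.00, so EBIT − I = £6,857,850.00.
DCL = contribution ÷ (EBIT − I) = £11,592,750.00 ÷ £6,857,850.00 = 1.6904.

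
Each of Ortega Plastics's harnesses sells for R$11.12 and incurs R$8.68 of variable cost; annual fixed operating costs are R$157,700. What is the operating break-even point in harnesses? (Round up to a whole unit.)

64,632 harnesses

Unit CM = price − variable cost = R$11.12 − R$8.68 = R$2.44.
Break-even Q = R$157,700 / R$2.44 = 64,631.15 → 64,632 harnesses.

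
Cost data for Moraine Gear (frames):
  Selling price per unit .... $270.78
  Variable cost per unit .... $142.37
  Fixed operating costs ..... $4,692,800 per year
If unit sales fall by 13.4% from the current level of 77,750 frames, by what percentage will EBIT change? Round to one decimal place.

-25.3%

At 77,750 units, contribution = 77,750 × $128.41 = $9,983,877.50.
Operating income = contribution − fixed costs = $9,983,877.50 − $4,692,800 = $5,291,077.50.
DOL = contribution ÷ EBIT = $9,983,877.50 ÷ $5,291,077.50 = 1.8869.
So EBIT moves 1.8869 × (-13.4%) = -25.3%.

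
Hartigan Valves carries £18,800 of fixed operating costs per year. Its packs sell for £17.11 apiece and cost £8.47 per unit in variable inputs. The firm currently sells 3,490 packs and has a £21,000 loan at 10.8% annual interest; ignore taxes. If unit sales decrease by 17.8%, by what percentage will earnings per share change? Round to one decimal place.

At 3,490 units, contribution = 3,490 × £8.64 = £30,153.60.
Subtracting fixed costs: EBIT = £30,153.60 − £18,800 = £11,353.60.
After interest of £2,268.00, pre-tax earnings = £9,085.60.
Degree of combined leverage = contribution ÷ (EBIT − I) = £30,153.60 ÷ £9,085.60 = 3.3188.
%ΔEPS = DCL × %ΔSales = 3.3188 × -17.8% = -59.1%.

-59.1%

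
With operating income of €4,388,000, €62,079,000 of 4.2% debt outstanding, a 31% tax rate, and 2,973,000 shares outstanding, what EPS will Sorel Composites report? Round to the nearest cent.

Pre-tax income = €4,388,000 − €2,607,318.00 = €1,780,682.00.
Net income = €1,780,682.00 × (1 − 0.31) = €1,228,670.58.
Per share: €1,228,670.58 / 2,973,000 shares = €0.41.

€0.41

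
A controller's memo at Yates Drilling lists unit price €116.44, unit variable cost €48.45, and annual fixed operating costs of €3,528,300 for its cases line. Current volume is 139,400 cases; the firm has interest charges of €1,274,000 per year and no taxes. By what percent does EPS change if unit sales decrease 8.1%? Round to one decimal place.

-16.4%

Contribution at this volume is 139,400 × €67.99 = €9,477,806.00.
Subtracting fixed costs: EBIT = €9,477,806.00 − €3,528,300 = €5,949,506.00.
After interest of €1,274,000.00, pre-tax earnings = €4,675,506.00.
DCL = total CM / (EBIT − I) = €9,477,806.00 / €4,675,506.00 = 2.0271.
%ΔEPS = DCL × %ΔSales = 2.0271 × -8.1% = -16.4%.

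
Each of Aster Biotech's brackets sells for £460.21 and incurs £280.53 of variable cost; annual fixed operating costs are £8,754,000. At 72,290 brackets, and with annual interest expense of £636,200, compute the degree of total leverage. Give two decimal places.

3.61

Total contribution margin = 72,290 × £179.68 = £12,989,067.20.
Operating income = contribution − fixed costs = £12,989,067.20 − £8,754,000 = £4,235,067.20. Interest = £636,200.00.
DOL = £12,989,067.20 ÷ £4,235,067.20 = 3.0670; DFL = £4,235,067.20 ÷ £3,598,867.20 = 1.1768.
Combined leverage = 3.0670 × 1.1768 = 3.6092.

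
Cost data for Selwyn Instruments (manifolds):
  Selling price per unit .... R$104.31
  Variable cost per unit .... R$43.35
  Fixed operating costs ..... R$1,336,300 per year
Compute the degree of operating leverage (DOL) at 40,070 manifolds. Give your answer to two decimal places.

2.21

Total contribution margin = 40,070 × R$60.96 = R$2,442,667.20.
Operating income = contribution − fixed costs = R$2,442,667.20 − R$1,336,300 = R$1,106,367.20.
So DOL = total CM / EBIT = R$2,442,667.20 / R$1,106,367.20 = 2.2078.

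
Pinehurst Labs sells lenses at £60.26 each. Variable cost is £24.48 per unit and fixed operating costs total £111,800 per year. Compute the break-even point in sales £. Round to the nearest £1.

Contribution margin per unit = £60.26 − £24.48 = £35.78, a CM ratio of £35.78 ÷ £60.26 = 0.5938.
Break-even revenue = fixed costs × price ÷ CM = £111,800 × £60.26 ÷ £35.78 = £188,291.

£188,291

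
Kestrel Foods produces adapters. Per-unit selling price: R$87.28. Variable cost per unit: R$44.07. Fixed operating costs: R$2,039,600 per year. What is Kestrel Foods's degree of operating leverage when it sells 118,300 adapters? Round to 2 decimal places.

1.66

Total contribution margin = 118,300 × R$43.21 = R$5,111,743.00.
Operating income = contribution − fixed costs = R$5,111,743.00 − R$2,039,600 = R$3,072,143.00.
DOL = contribution ÷ EBIT = R$5,111,743.00 ÷ R$3,072,143.00 = 1.6639.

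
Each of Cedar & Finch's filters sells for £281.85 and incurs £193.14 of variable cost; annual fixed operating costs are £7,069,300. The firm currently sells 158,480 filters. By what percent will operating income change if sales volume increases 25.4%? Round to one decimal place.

At 158,480 units, contribution = 158,480 × £88.71 = £14,058,760.80.
Subtracting fixed costs: EBIT = £14,058,760.80 − £7,069,300 = £6,989,460.80.
Degree of operating leverage = £14,058,760.80 / £6,989,460.80 = 2.0114.
Operating income changes by 2.0114 × +25.4% = +51.1%.

+51.1%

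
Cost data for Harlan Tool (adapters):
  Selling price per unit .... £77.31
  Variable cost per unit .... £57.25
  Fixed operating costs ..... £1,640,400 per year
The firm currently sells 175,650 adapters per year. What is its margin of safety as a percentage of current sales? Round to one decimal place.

53.4%

Contribution margin per unit = £77.31 − £57.25 = £20.06. Break-even units = £1,640,400 ÷ £20.06 = 81,774.68; break-even revenue = 81,774.68 × £77.31 = £6,322,000.20.
Current sales = 175,650 × £77.31 = £13,579,501.50.
Margin of safety = (£13,579,501.50 − £6,322,000.20) ÷ £13,579,501.50 = 53.4%.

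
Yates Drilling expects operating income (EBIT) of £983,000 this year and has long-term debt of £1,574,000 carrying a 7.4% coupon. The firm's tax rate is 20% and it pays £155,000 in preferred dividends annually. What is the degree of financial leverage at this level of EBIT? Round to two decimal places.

1.46

Annual interest charges come to £116,476.00.
Preferred dividends grossed up pre-tax: £155,000 / (1 − 0.20) = £193,750.00.
DFL = EBIT ÷ [EBIT − I − D_p/(1−t)] = £983,000 ÷ [£983,000 − £116,476.00 − £193,750.00] = £983,000 ÷ £672,774.00 = 1.4611.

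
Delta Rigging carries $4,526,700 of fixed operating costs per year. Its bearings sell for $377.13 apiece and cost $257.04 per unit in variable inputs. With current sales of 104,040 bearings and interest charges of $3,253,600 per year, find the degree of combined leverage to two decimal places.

Contribution at this volume is 104,040 × $120.09 = $12,494,163.60.
Operating income = contribution − fixed costs = $12,494,163.60 − $4,526,700 = $7,967,463.60. Interest = $3,253,600.00, so EBIT − I = $4,713,863.60.
Degree of total leverage = total CM / (EBIT − interest) = $12,494,163.60 / $4,713,863.60 = 2.6505.

2.65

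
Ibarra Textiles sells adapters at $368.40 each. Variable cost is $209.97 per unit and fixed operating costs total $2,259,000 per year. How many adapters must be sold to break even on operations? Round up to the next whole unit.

14,259 adapters

Unit CM = price − variable cost = $368.40 − $209.97 = $158.43.
Break-even volume = fixed costs ÷ CM per unit = $2,259,000 ÷ $158.43 = 14,258.66, so 14,259 adapters.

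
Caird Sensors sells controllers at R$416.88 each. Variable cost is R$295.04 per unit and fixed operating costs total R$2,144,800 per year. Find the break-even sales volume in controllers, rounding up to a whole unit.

Each unit contributes R$416.88 − R$295.04 = R$121.84.
Units to break even: R$2,144,800 ÷ R$121.84 = 17,603.41, rounded up to 17,604.

17,604 controllers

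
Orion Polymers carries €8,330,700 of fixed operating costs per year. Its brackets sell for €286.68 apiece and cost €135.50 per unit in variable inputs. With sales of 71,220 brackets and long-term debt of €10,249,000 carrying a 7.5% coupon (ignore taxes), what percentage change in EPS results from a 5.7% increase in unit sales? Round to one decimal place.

Contribution at this volume is 71,220 × €151.18 = €10,767,039.60.
EBIT = €10,767,039.60 − €8,330,700 = €2,436,339.60.
After interest of €768,675.00, pre-tax earnings = €1,667,664.60.
Degree of combined leverage = contribution ÷ (EBIT − I) = €10,767,039.60 ÷ €1,667,664.60 = 6.4564.
%ΔEPS = DCL × %ΔSales = 6.4564 × +5.7% = +36.8%.

+36.8%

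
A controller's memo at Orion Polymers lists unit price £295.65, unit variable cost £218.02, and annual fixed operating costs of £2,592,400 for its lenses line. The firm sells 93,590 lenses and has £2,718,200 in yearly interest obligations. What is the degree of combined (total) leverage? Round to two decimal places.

Total contribution margin = 93,590 × £77.63 = £7,265,391.70.
Operating income = contribution − fixed costs = £7,265,391.70 − £2,592,400 = £4,672,991.70. Interest = £2,718,200.00.
DOL = £7,265,391.70 ÷ £4,672,991.70 = 1.5548; DFL = £4,672,991.70 ÷ £1,954,791.70 = 2.3905.
DCL = DOL × DFL = 1.5548 × 2.3905 = 3.7167.

3.72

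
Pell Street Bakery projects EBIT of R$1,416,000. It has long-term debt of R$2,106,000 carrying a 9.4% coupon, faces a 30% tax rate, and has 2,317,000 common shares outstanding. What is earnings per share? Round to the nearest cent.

R$0.37

Interest = R$197,964.00, so EBT = R$1,416,000 − R$197,964.00 = R$1,218,036.00.
Net income = R$1,218,036.00 × (1 − 0.30) = R$852,625.20.
EPS = R$852,625.20 ÷ 2,317,000 = R$0.37.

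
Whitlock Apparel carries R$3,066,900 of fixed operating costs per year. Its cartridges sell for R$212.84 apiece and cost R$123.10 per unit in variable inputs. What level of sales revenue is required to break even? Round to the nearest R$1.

Contribution margin per unit = R$212.84 − R$123.10 = R$89.74, a CM ratio of R$89.74 ÷ R$212.84 = 0.4216.
Break-even revenue = fixed costs × price ÷ CM = R$3,066,900 × R$212.84 ÷ R$89.74 = R$7,273,891.

R$7,273,891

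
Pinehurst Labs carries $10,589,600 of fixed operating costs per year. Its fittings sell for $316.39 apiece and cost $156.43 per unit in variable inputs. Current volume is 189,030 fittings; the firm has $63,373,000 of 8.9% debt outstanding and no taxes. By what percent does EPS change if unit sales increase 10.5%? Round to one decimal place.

+22.7%

Total contribution margin = 189,030 × $159.96 = $30,237,238.80.
EBIT = $30,237,238.80 − $10,589,600 = $19,647,638.80.
Interest = $5,640,197.00, so EBIT − I = $14,007,441.80.
DCL = total CM / (EBIT − I) = $30,237,238.80 / $14,007,441.80 = 2.1587.
%ΔEPS = DCL × %ΔSales = 2.1587 × +10.5% = +22.7%.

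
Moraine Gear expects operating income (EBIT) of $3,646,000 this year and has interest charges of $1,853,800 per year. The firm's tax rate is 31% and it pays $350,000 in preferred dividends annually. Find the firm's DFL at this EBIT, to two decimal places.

Annual interest charges come to $1,853,800.00.
Pre-tax preferred-dividend burden = $350,000 ÷ (1 − 0.31) = $507,246.38.
DFL = EBIT ÷ [EBIT − I − D_p/(1−t)] = $3,646,000 ÷ [$3,646,000 − $1,853,800.00 − $507,246.38] = $3,646,000 ÷ $1,284,953.62 = 2.8375.

2.84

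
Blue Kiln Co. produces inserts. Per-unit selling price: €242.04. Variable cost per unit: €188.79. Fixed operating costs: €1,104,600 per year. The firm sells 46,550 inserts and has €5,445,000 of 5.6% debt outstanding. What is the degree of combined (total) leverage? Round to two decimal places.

At 46,550 units, contribution = 46,550 × €53.25 = €2,478,787.50.
EBIT = €2,478,787.50 − €1,104,600 = €1,374,187.50. Interest = €304,920.00, so EBIT − I = €1,069,267.50.
Degree of total leverage = total CM / (EBIT − interest) = €2,478,787.50 / €1,069,267.50 = 2.3182.

2.32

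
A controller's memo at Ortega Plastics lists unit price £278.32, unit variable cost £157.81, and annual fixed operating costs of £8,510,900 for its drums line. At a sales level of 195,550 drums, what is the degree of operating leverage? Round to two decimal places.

1.57

At 195,550 units, contribution = 195,550 × £120.51 = £23,565,730.50.
Operating income = contribution − fixed costs = £23,565,730.50 − £8,510,900 = £15,054,830.50.
So DOL = total CM / EBIT = £23,565,730.50 / £15,054,830.50 = 1.5653.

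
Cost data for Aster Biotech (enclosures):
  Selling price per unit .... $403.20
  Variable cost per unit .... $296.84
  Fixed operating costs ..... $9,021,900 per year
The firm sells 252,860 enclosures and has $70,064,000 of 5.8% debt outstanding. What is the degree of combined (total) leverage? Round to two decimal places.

Total contribution margin = 252,860 × $106.36 = $26,894,189.60.
Operating income = contribution − fixed costs = $26,894,189.60 − $9,021,900 = $17,872,289.60. Interest = $4,063,712.00.
DOL = $26,894,189.60 ÷ $17,872,289.60 = 1.5048; DFL = $17,872,289.60 ÷ $13,808,577.60 = 1.2943.
DCL = DOL × DFL = 1.5048 × 1.2943 = 1.9477.

1.95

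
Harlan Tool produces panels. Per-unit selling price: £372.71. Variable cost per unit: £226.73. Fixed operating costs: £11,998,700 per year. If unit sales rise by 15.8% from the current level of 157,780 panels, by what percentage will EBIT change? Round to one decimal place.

Contribution at this volume is 157,780 × £145.98 = £23,032,724.40.
EBIT = £23,032,724.40 − £11,998,700 = £11,034,024.40.
DOL = contribution ÷ EBIT = £23,032,724.40 ÷ £11,034,024.40 = 2.0874.
%ΔEBIT = DOL × %ΔSales = 2.0874 × +15.8% = +33.0%.

+33.0%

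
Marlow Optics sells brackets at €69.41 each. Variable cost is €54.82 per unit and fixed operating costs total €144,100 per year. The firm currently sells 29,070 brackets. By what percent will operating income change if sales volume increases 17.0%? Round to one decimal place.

Contribution at this volume is 29,070 × €14.59 = €424,131.30.
Operating income = contribution − fixed costs = €424,131.30 − €144,100 = €280,031.30.
DOL = contribution ÷ EBIT = €424,131.30 ÷ €280,031.30 = 1.5146.
%ΔEBIT = DOL × %ΔSales = 1.5146 × +17.0% = +25.7%.

+25.7%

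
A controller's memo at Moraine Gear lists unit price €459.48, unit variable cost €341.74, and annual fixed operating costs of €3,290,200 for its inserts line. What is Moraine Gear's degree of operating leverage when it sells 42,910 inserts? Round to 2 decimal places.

Contribution at this volume is 42,910 × €117.74 = €5,052,223.40.
EBIT = €5,052,223.40 − €3,290,200 = €1,762,023.40.
DOL = contribution ÷ EBIT = €5,052,223.40 ÷ €1,762,023.40 = 2.8673.

2.87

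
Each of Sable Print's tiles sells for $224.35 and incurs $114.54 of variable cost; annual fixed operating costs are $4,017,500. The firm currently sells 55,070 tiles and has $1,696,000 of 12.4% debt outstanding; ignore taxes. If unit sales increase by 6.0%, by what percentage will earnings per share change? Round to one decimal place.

+19.9%

Contribution at this volume is 55,070 × $109.81 = $6,047,236.70.
Subtracting fixed costs: EBIT = $6,047,236.70 − $4,017,500 = $2,029,736.70.
Interest = $210,304.00, so EBIT − I = $1,819,432.70.
DCL = total CM / (EBIT − I) = $6,047,236.70 / $1,819,432.70 = 3.3237.
EPS therefore changes by 3.3237 × (+6.0%) = +19.9%.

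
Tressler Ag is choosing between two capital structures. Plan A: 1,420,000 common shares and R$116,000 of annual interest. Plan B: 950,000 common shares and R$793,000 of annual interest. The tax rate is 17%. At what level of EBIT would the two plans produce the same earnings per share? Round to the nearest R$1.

R$2,161,404

At indifference, (EBIT − 116,000)(1 − t)/1,420,000 = (EBIT − 793,000)(1 − t)/950,000.
Cancelling (1 − t) and cross-multiplying: 950,000·(EBIT − 116,000) = 1,420,000·(EBIT − 793,000).
Solving, EBIT = (793,000·1,420,000 − 116,000·950,000) / (1,420,000 − 950,000) = 1,015,860,000,000 / 470,000 = 2,161,404.26.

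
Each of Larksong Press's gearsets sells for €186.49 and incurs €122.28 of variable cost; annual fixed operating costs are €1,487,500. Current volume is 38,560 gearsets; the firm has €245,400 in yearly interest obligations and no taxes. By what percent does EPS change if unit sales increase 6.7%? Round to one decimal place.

Contribution at this volume is 38,560 × €64.21 = €2,475,937.60.
EBIT = €2,475,937.60 − €1,487,500 = €988,437.60.
After interest of €245,400.00, pre-tax earnings = €743,037.60.
Degree of combined leverage = contribution ÷ (EBIT − I) = €2,475,937.60 ÷ €743,037.60 = 3.3322.
EPS therefore changes by 3.3322 × (+6.7%) = +22.3%.

+22.3%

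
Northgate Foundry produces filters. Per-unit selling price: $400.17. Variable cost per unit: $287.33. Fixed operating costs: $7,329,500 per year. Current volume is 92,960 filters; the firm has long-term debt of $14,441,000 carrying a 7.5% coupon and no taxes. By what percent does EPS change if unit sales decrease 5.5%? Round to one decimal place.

Contribution at this volume is 92,960 × $112.84 = $10,489,606.40.
Subtracting fixed costs: EBIT = $10,489,606.40 − $7,329,500 = $3,160,106.40.
After interest of $1,083,075.00, pre-tax earnings = $2,077,031.40.
Degree of combined leverage = contribution ÷ (EBIT − I) = $10,489,606.40 ÷ $2,077,031.40 = 5.0503.
EPS therefore changes by 5.0503 × (-5.5%) = -27.8%.

-27.8%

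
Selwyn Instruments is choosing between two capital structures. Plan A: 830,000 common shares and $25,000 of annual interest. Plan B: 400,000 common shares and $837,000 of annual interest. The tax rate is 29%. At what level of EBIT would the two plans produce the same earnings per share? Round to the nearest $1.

$1,592,349

Set EPS_A = EPS_B: (EBIT − $25,000)(1 − 0.29) ÷ 830,000 = (EBIT − $837,000)(1 − 0.29) ÷ 400,000.
Cancelling (1 − t) and cross-multiplying: 400,000·(EBIT − 25,000) = 830,000·(EBIT − 837,000).
EBIT × (830,000 − 400,000) = 837,000 × 830,000 − 25,000 × 400,000 = 684,710,000,000, so EBIT = 684,710,000,000 ÷ 430,000 = 1,592,348.84.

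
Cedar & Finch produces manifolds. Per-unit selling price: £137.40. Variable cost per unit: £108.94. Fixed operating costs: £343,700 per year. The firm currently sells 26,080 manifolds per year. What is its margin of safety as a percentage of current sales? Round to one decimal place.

Each unit contributes £137.40 − £108.94 = £28.46. Break-even units = £343,700 ÷ £28.46 = 12,076.60; break-even revenue = 12,076.60 × £137.40 = £1,659,324.67.
Current sales = 26,080 × £137.40 = £3,583,392.00.
Margin of safety = (£3,583,392.00 − £1,659,324.67) ÷ £3,583,392.00 = 53.7%.

53.7%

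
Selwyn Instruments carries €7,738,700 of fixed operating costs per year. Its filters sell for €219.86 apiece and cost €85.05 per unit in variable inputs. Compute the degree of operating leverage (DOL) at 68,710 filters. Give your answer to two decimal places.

Contribution at this volume is 68,710 × €134.81 = €9,262,795.10.
Operating income = contribution − fixed costs = €9,262,795.10 − €7,738,700 = €1,524,095.10.
DOL = contribution ÷ EBIT = €9,262,795.10 ÷ €1,524,095.10 = 6.0776.

6.08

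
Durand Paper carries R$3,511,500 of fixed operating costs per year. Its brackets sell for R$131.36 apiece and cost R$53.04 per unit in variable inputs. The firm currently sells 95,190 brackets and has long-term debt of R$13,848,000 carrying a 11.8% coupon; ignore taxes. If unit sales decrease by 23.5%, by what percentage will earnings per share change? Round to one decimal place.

At 95,190 units, contribution = 95,190 × R$78.32 = R$7,455,280.80.
Subtracting fixed costs: EBIT = R$7,455,280.80 − R$3,511,500 = R$3,943,780.80.
After interest of R$1,634,064.00, pre-tax earnings = R$2,309,716.80.
Degree of combined leverage = contribution ÷ (EBIT − I) = R$7,455,280.80 ÷ R$2,309,716.80 = 3.2278.
%ΔEPS = DCL × %ΔSales = 3.2278 × -23.5% = -75.9%.

-75.9%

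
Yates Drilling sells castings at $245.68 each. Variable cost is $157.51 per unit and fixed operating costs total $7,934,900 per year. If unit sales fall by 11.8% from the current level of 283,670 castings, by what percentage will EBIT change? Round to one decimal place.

-17.3%

Contribution at this volume is 283,670 × $88.17 = $25,011,183.90.
Operating income = contribution − fixed costs = $25,011,183.90 − $7,934,900 = $17,076,283.90.
DOL = contribution ÷ EBIT = $25,011,183.90 ÷ $17,076,283.90 = 1.4647.
Operating income changes by 1.4647 × -11.8% = -17.3%.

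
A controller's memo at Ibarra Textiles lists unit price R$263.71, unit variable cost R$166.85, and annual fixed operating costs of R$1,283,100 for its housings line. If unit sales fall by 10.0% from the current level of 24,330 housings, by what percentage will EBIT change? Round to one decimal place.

Total contribution margin = 24,330 × R$96.86 = R$2,356,603.80.
EBIT = R$2,356,603.80 − R$1,283,100 = R$1,073,503.80.
So DOL = total CM / EBIT = R$2,356,603.80 / R$1,073,503.80 = 2.1952.
%ΔEBIT = DOL × %ΔSales = 2.1952 × -10.0% = -22.0%.

-22.0%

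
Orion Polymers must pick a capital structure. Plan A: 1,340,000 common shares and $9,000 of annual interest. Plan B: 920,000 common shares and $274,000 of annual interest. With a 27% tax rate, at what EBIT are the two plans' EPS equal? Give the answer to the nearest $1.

At indifference, (EBIT − 9,000)(1 − t)/1,340,000 = (EBIT − 274,000)(1 − t)/920,000.
The (1 − t) factor cancels: (EBIT − 9,000) × 920,000 = (EBIT − 274,000) × 1,340,000.
Solving, EBIT = (274,000·1,340,000 − 9,000·920,000) / (1,340,000 − 920,000) = 358,880,000,000 / 420,000 = 854,476.19.

$854,476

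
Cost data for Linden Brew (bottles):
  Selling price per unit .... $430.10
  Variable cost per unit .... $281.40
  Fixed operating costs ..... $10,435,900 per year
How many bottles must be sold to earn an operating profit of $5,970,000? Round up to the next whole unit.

Unit CM = price − variable cost = $430.10 − $281.40 = $148.70.
Need Q such that Q × $148.70 − $10,435,900 = $5,970,000, i.e. Q = $16,405,900 / $148.70 = 110,328.85 → 110,329.

110,329 bottles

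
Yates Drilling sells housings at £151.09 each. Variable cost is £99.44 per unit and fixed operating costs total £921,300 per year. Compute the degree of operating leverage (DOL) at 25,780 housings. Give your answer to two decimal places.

3.25

Contribution at this volume is 25,780 × £51.65 = £1,331,537.00.
EBIT = £1,331,537.00 − £921,300 = £410,237.00.
Degree of operating leverage = £1,331,537.00 / £410,237.00 = 3.2458.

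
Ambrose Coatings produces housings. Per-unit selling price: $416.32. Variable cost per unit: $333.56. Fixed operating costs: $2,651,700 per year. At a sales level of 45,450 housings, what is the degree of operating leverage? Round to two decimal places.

Contribution at this volume is 45,450 × $82.76 = $3,761,442.00.
EBIT = $3,761,442.00 − $2,651,700 = $1,109,742.00.
So DOL = total CM / EBIT = $3,761,442.00 / $1,109,742.00 = 3.3895.

3.39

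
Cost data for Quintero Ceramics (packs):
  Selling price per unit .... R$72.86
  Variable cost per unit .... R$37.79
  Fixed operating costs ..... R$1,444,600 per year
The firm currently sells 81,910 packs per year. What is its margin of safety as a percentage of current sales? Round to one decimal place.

49.7%

Each unit contributes R$72.86 − R$37.79 = R$35.07. Break-even units = R$1,444,600 ÷ R$35.07 = 41,191.90; break-even revenue = 41,191.90 × R$72.86 = R$3,001,241.97.
Actual sales revenue = 81,910 × R$72.86 = R$5,967,962.60.
Margin of safety = (R$5,967,962.60 − R$3,001,241.97) ÷ R$5,967,962.60 = 49.7%.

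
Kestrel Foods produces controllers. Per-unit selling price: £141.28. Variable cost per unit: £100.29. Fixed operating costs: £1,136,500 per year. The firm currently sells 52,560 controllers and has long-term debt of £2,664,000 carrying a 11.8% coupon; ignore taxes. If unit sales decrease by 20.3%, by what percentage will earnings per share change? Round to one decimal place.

Total contribution margin = 52,560 × £40.99 = £2,154,434.40.
EBIT = £2,154,434.40 − £1,136,500 = £1,017,934.40.
After interest of £314,352.00, pre-tax earnings = £703,582.40.
DCL = total CM / (EBIT − I) = £2,154,434.40 / £703,582.40 = 3.0621.
%ΔEPS = DCL × %ΔSales = 3.0621 × -20.3% = -62.2%.

-62.2%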